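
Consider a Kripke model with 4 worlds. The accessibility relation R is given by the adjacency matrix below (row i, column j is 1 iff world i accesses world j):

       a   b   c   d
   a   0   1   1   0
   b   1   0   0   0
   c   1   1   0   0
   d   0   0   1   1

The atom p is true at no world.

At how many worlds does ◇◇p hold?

0

a: successors {b, c}; ◇p there: b:F, c:F. ✗
b: successors {a}; ◇p there: a:F. ✗
c: successors {a, b}; ◇p there: a:F, b:F. ✗
d: successors {c, d}; ◇p there: c:F, d:F. ✗
Satisfying worlds: ∅.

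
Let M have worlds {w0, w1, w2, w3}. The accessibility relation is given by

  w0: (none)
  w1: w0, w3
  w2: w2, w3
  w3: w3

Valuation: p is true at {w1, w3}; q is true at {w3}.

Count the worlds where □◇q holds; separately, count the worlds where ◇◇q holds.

3 and 3

For □◇q:
w0: no successors, so □◇q holds vacuously. ✓
w1: successors {w0, w3}; ◇q there: w0:F, w3:T. ✗
w2: successors {w2, w3}; ◇q there: w2:T, w3:T. ✓
w3: successors {w3}; ◇q there: w3:T. ✓
— 3 worlds.
For ◇◇q:
w0: no successors, so ◇◇q fails. ✗
w1: successors {w0, w3}; ◇q there: w0:F, w3:T. ✓
w2: successors {w2, w3}; ◇q there: w2:T, w3:T. ✓
w3: successors {w3}; ◇q there: w3:T. ✓
— 3 worlds.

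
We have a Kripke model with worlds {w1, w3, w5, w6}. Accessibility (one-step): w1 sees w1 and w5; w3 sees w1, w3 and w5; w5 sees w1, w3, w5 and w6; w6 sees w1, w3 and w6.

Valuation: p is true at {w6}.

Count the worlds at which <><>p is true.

4

w1: successors {w1, w5}; <>p there: w1:F, w5:T. ✓
w3: successors {w1, w3, w5}; <>p there: w1:F, w3:F, w5:T. ✓
w5: successors {w1, w3, w5, w6}; <>p there: w1:F, w3:F, w5:T, w6:T. ✓
w6: successors {w1, w3, w6}; <>p there: w1:F, w3:F, w6:T. ✓
Satisfying worlds: {w1, w3, w5, w6}.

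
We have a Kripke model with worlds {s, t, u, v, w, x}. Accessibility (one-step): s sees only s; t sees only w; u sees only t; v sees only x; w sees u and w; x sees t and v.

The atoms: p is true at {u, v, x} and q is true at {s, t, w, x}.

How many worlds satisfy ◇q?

s: successors {s}; q there: s:T. ✓
t: successors {w}; q there: w:T. ✓
u: successors {t}; q there: t:T. ✓
v: successors {x}; q there: x:T. ✓
w: successors {u, w}; q there: u:F, w:T. ✓
x: successors {t, v}; q there: t:T, v:F. ✓
Satisfying worlds: {s, t, u, v, w, x}.

6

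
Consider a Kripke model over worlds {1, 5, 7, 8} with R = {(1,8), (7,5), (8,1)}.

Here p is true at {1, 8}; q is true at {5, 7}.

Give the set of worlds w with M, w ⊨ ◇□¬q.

1: successors {8}; □¬q there: 8:T. ✓
5: no successors, so ◇□¬q fails. ✗
7: successors {5}; □¬q there: 5:T. ✓
8: successors {1}; □¬q there: 1:T. ✓

{1, 7, 8}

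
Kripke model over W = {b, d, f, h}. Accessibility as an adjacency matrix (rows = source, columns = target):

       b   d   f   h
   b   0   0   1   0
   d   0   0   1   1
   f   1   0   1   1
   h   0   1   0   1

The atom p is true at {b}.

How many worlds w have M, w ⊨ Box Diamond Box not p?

3

b: successors {f}; Diamond Box not p there: f:T. ✓
d: successors {f, h}; Diamond Box not p there: f:T, h:T. ✓
f: successors {b, f, h}; Diamond Box not p there: b:F, f:T, h:T. ✗
h: successors {d, h}; Diamond Box not p there: d:T, h:T. ✓
Satisfying worlds: {b, d, h}.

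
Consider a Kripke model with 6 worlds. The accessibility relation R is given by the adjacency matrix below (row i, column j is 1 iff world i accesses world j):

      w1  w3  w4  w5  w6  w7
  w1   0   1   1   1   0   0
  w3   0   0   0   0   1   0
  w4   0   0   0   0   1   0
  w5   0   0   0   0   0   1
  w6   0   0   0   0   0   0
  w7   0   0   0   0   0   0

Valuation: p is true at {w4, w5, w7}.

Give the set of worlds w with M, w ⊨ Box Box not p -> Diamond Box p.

w1: Box Box not p is F, Diamond Box p is T. ✓
w3: Box Box not p is T, Diamond Box p is T. ✓
w4: Box Box not p is T, Diamond Box p is T. ✓
w5: Box Box not p is T, Diamond Box p is T. ✓
w6: Box Box not p is T, Diamond Box p is F. ✗
w7: Box Box not p is T, Diamond Box p is F. ✗

{w1, w3, w4, w5}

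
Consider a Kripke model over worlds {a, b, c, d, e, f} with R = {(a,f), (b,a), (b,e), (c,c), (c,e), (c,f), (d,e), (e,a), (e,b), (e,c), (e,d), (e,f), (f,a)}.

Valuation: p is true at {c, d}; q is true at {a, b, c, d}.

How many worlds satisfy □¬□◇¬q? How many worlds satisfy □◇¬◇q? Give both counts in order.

For □¬□◇¬q:
a: successors {f}; ¬□◇¬q there: f:F. ✗
b: successors {a, e}; ¬□◇¬q there: a:T, e:T. ✓
c: successors {c, e, f}; ¬□◇¬q there: c:T, e:T, f:F. ✗
d: successors {e}; ¬□◇¬q there: e:T. ✓
e: successors {a, b, c, d, f}; ¬□◇¬q there: a:T, b:F, c:T, d:F, f:F. ✗
f: successors {a}; ¬□◇¬q there: a:T. ✓
— 3 worlds.
For □◇¬◇q:
a: successors {f}; ◇¬◇q there: f:T. ✓
b: successors {a, e}; ◇¬◇q there: a:F, e:T. ✗
c: successors {c, e, f}; ◇¬◇q there: c:F, e:T, f:T. ✗
d: successors {e}; ◇¬◇q there: e:T. ✓
e: successors {a, b, c, d, f}; ◇¬◇q there: a:F, b:T, c:F, d:F, f:T. ✗
f: successors {a}; ◇¬◇q there: a:F. ✗
— 2 worlds.

3 and 2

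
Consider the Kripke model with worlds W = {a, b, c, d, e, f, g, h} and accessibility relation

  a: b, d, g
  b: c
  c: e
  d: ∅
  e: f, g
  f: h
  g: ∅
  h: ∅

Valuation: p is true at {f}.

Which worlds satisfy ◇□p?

{a, e, f}

a: successors {b, d, g}; □p there: b:F, d:T, g:T. ✓
b: successors {c}; □p there: c:F. ✗
c: successors {e}; □p there: e:F. ✗
d: no successors, so ◇□p fails. ✗
e: successors {f, g}; □p there: f:F, g:T. ✓
f: successors {h}; □p there: h:T. ✓
g: no successors, so ◇□p fails. ✗
h: no successors, so ◇□p fails. ✗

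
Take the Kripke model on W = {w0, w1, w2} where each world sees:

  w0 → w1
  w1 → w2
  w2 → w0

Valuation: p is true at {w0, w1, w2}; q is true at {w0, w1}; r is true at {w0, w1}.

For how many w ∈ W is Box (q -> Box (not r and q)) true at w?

w0: successors {w1}; q -> Box (not r and q) there: w1:F. ✗
w1: successors {w2}; q -> Box (not r and q) there: w2:T. ✓
w2: successors {w0}; q -> Box (not r and q) there: w0:F. ✗
Satisfying worlds: {w1}.

1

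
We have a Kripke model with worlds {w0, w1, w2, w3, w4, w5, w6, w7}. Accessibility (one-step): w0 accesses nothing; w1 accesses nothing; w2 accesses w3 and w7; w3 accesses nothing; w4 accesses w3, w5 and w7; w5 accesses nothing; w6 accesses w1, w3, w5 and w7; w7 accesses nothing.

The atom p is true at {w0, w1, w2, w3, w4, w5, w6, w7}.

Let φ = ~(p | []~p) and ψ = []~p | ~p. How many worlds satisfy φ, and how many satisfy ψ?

For ~(p | []~p):
w0: p | []~p is T. ✗
w1: p | []~p is T. ✗
w2: p | []~p is T. ✗
w3: p | []~p is T. ✗
w4: p | []~p is T. ✗
w5: p | []~p is T. ✗
w6: p | []~p is T. ✗
w7: p | []~p is T. ✗
— 0 worlds.
For []~p | ~p:
w0: []~p is T, ~p is F. ✓
w1: []~p is T, ~p is F. ✓
w2: []~p is F, ~p is F. ✗
w3: []~p is T, ~p is F. ✓
w4: []~p is F, ~p is F. ✗
w5: []~p is T, ~p is F. ✓
w6: []~p is F, ~p is F. ✗
w7: []~p is T, ~p is F. ✓
— 5 worlds.

0 and 5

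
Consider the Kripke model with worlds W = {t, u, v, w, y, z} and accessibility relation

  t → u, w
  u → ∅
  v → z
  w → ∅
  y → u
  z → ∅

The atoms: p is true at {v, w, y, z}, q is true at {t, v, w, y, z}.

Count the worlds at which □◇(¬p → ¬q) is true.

t: successors {u, w}; ◇(¬p → ¬q) there: u:F, w:F. ✗
u: no successors, so □◇(¬p → ¬q) holds vacuously. ✓
v: successors {z}; ◇(¬p → ¬q) there: z:F. ✗
w: no successors, so □◇(¬p → ¬q) holds vacuously. ✓
y: successors {u}; ◇(¬p → ¬q) there: u:F. ✗
z: no successors, so □◇(¬p → ¬q) holds vacuously. ✓
Satisfying worlds: {u, w, z}.

3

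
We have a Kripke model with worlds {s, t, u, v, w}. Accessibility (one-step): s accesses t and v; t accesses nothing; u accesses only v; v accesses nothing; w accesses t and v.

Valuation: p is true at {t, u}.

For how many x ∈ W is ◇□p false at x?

2

s: successors {t, v}; □p there: t:T, v:T. ✓
t: no successors, so ◇□p fails. ✗
u: successors {v}; □p there: v:T. ✓
v: no successors, so ◇□p fails. ✗
w: successors {t, v}; □p there: t:T, v:T. ✓
Satisfying worlds: {s, u, w}.
So ◇□p fails at the other 2 worlds.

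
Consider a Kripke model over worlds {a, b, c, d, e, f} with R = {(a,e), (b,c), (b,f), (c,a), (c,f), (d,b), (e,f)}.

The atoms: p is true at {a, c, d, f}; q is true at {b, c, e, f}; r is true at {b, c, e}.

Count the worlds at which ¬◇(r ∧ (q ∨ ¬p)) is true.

a: ◇(r ∧ (q ∨ ¬p)) is T. ✗
b: ◇(r ∧ (q ∨ ¬p)) is T. ✗
c: ◇(r ∧ (q ∨ ¬p)) is F. ✓
d: ◇(r ∧ (q ∨ ¬p)) is T. ✗
e: ◇(r ∧ (q ∨ ¬p)) is F. ✓
f: ◇(r ∧ (q ∨ ¬p)) is F. ✓
Satisfying worlds: {c, e, f}.

3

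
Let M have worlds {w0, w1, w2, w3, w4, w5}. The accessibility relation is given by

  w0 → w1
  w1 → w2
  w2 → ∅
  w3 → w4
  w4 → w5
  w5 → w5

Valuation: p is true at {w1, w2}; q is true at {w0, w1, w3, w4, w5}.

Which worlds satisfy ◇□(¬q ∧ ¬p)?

{w1}

w0: successors {w1}; □(¬q ∧ ¬p) there: w1:F. ✗
w1: successors {w2}; □(¬q ∧ ¬p) there: w2:T. ✓
w2: no successors, so ◇□(¬q ∧ ¬p) fails. ✗
w3: successors {w4}; □(¬q ∧ ¬p) there: w4:F. ✗
w4: successors {w5}; □(¬q ∧ ¬p) there: w5:F. ✗
w5: successors {w5}; □(¬q ∧ ¬p) there: w5:F. ✗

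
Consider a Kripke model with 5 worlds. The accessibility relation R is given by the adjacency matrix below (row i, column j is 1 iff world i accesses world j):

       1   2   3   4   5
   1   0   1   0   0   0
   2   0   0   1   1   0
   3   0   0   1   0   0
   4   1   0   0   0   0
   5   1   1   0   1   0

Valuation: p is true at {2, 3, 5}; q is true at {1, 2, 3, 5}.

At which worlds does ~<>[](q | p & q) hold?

{1}

1: <>[](q | p & q) is F. ✓
2: <>[](q | p & q) is T. ✗
3: <>[](q | p & q) is T. ✗
4: <>[](q | p & q) is T. ✗
5: <>[](q | p & q) is T. ✗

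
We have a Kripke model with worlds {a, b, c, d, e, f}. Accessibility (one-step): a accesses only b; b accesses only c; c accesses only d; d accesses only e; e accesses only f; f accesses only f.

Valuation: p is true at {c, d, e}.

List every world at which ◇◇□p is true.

a: successors {b}; ◇□p there: b:T. ✓
b: successors {c}; ◇□p there: c:T. ✓
c: successors {d}; ◇□p there: d:F. ✗
d: successors {e}; ◇□p there: e:F. ✗
e: successors {f}; ◇□p there: f:F. ✗
f: successors {f}; ◇□p there: f:F. ✗

{a, b}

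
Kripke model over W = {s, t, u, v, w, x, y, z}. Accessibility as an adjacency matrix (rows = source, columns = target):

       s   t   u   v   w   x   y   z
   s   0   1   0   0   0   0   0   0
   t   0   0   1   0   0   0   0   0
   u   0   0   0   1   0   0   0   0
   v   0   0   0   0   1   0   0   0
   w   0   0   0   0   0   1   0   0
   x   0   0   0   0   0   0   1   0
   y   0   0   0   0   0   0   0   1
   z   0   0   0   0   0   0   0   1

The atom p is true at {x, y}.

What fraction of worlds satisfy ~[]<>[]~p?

1/4

s: []<>[]~p is T. ✗
t: []<>[]~p is T. ✗
u: []<>[]~p is F. ✓
v: []<>[]~p is F. ✓
w: []<>[]~p is T. ✗
x: []<>[]~p is T. ✗
y: []<>[]~p is T. ✗
z: []<>[]~p is T. ✗
That's 2 of 8 worlds, so 2/8 = 1/4.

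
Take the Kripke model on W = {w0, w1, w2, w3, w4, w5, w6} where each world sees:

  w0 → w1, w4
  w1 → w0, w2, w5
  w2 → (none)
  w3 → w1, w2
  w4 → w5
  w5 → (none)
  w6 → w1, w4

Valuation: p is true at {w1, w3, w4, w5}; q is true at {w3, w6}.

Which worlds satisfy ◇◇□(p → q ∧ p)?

{w0, w3, w6}

w0: successors {w1, w4}; ◇□(p → q ∧ p) there: w1:T, w4:T. ✓
w1: successors {w0, w2, w5}; ◇□(p → q ∧ p) there: w0:F, w2:F, w5:F. ✗
w2: no successors, so ◇◇□(p → q ∧ p) fails. ✗
w3: successors {w1, w2}; ◇□(p → q ∧ p) there: w1:T, w2:F. ✓
w4: successors {w5}; ◇□(p → q ∧ p) there: w5:F. ✗
w5: no successors, so ◇◇□(p → q ∧ p) fails. ✗
w6: successors {w1, w4}; ◇□(p → q ∧ p) there: w1:T, w4:T. ✓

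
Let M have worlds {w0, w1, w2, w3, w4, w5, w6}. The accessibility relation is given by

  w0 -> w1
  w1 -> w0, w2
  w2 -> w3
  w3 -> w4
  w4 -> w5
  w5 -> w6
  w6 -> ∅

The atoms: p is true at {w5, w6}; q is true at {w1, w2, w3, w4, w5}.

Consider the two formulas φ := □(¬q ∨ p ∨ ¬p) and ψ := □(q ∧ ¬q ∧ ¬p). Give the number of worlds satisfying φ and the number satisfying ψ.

7 and 1

For □(¬q ∨ p ∨ ¬p):
w0: successors {w1}; ¬q ∨ p ∨ ¬p there: w1:T. ✓
w1: successors {w0, w2}; ¬q ∨ p ∨ ¬p there: w0:T, w2:T. ✓
w2: successors {w3}; ¬q ∨ p ∨ ¬p there: w3:T. ✓
w3: successors {w4}; ¬q ∨ p ∨ ¬p there: w4:T. ✓
w4: successors {w5}; ¬q ∨ p ∨ ¬p there: w5:T. ✓
w5: successors {w6}; ¬q ∨ p ∨ ¬p there: w6:T. ✓
w6: no successors, so □(¬q ∨ p ∨ ¬p) holds vacuously. ✓
— 7 worlds.
For □(q ∧ ¬q ∧ ¬p):
w0: successors {w1}; q ∧ ¬q ∧ ¬p there: w1:F. ✗
w1: successors {w0, w2}; q ∧ ¬q ∧ ¬p there: w0:F, w2:F. ✗
w2: successors {w3}; q ∧ ¬q ∧ ¬p there: w3:F. ✗
w3: successors {w4}; q ∧ ¬q ∧ ¬p there: w4:F. ✗
w4: successors {w5}; q ∧ ¬q ∧ ¬p there: w5:F. ✗
w5: successors {w6}; q ∧ ¬q ∧ ¬p there: w6:F. ✗
w6: no successors, so □(q ∧ ¬q ∧ ¬p) holds vacuously. ✓
— 1 world.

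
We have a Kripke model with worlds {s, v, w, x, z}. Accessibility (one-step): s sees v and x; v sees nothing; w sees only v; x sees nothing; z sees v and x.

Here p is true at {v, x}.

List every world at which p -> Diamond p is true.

{s, w, z}

s: p is F, Diamond p is T. ✓
v: p is T, Diamond p is F. ✗
w: p is F, Diamond p is T. ✓
x: p is T, Diamond p is F. ✗
z: p is F, Diamond p is T. ✓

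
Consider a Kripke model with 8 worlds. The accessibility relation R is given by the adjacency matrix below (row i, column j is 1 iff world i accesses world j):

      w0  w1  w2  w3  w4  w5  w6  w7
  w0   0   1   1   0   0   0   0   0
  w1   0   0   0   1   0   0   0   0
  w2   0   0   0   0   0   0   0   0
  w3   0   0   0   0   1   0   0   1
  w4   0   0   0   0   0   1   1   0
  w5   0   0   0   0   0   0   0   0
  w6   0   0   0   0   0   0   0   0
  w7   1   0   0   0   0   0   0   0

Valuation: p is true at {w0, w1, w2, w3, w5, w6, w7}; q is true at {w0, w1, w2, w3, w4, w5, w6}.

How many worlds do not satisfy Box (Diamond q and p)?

3

w0: successors {w1, w2}; Diamond q and p there: w1:T, w2:F. ✗
w1: successors {w3}; Diamond q and p there: w3:T. ✓
w2: no successors, so Box (Diamond q and p) holds vacuously. ✓
w3: successors {w4, w7}; Diamond q and p there: w4:F, w7:T. ✗
w4: successors {w5, w6}; Diamond q and p there: w5:F, w6:F. ✗
w5: no successors, so Box (Diamond q and p) holds vacuously. ✓
w6: no successors, so Box (Diamond q and p) holds vacuously. ✓
w7: successors {w0}; Diamond q and p there: w0:T. ✓
Satisfying worlds: {w1, w2, w5, w6, w7}.
So Box (Diamond q and p) fails at the other 3 worlds.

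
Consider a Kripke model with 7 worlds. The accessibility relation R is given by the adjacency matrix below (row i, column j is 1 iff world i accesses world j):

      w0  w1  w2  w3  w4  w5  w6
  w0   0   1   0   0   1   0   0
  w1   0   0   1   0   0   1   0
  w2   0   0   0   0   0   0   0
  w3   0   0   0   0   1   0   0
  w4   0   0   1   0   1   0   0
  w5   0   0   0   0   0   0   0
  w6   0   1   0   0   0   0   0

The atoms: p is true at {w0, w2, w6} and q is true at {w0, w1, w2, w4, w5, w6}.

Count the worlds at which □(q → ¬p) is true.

5

w0: successors {w1, w4}; q → ¬p there: w1:T, w4:T. ✓
w1: successors {w2, w5}; q → ¬p there: w2:F, w5:T. ✗
w2: no successors, so □(q → ¬p) holds vacuously. ✓
w3: successors {w4}; q → ¬p there: w4:T. ✓
w4: successors {w2, w4}; q → ¬p there: w2:F, w4:T. ✗
w5: no successors, so □(q → ¬p) holds vacuously. ✓
w6: successors {w1}; q → ¬p there: w1:T. ✓
Satisfying worlds: {w0, w2, w3, w5, w6}.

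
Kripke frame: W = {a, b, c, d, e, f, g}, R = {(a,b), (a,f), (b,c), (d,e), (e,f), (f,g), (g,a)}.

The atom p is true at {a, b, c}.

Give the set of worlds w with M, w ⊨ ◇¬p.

{a, d, e, f}

a: successors {b, f}; ¬p there: b:F, f:T. ✓
b: successors {c}; ¬p there: c:F. ✗
c: no successors, so ◇¬p fails. ✗
d: successors {e}; ¬p there: e:T. ✓
e: successors {f}; ¬p there: f:T. ✓
f: successors {g}; ¬p there: g:T. ✓
g: successors {a}; ¬p there: a:F. ✗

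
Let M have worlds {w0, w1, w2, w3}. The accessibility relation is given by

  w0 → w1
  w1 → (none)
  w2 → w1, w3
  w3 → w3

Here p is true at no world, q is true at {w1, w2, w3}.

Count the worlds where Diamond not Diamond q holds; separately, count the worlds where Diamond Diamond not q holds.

For Diamond not Diamond q:
w0: successors {w1}; not Diamond q there: w1:T. ✓
w1: no successors, so Diamond not Diamond q fails. ✗
w2: successors {w1, w3}; not Diamond q there: w1:T, w3:F. ✓
w3: successors {w3}; not Diamond q there: w3:F. ✗
— 2 worlds.
For Diamond Diamond not q:
w0: successors {w1}; Diamond not q there: w1:F. ✗
w1: no successors, so Diamond Diamond not q fails. ✗
w2: successors {w1, w3}; Diamond not q there: w1:F, w3:F. ✗
w3: successors {w3}; Diamond not q there: w3:F. ✗
— 0 worlds.

2 and 0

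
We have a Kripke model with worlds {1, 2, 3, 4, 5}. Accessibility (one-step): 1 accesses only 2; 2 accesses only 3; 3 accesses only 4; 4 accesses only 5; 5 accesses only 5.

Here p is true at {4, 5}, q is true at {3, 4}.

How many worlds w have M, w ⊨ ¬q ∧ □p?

1: ¬q is T, □p is F. ✗
2: ¬q is T, □p is F. ✗
3: ¬q is F, □p is T. ✗
4: ¬q is F, □p is T. ✗
5: ¬q is T, □p is T. ✓
Satisfying worlds: {5}.

1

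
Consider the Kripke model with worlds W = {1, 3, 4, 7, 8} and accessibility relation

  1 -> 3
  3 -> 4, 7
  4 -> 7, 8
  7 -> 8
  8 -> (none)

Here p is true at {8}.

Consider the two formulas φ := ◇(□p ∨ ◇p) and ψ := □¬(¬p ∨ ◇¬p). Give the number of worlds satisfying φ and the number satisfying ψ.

For ◇(□p ∨ ◇p):
1: successors {3}; □p ∨ ◇p there: 3:F. ✗
3: successors {4, 7}; □p ∨ ◇p there: 4:T, 7:T. ✓
4: successors {7, 8}; □p ∨ ◇p there: 7:T, 8:T. ✓
7: successors {8}; □p ∨ ◇p there: 8:T. ✓
8: no successors, so ◇(□p ∨ ◇p) fails. ✗
— 3 worlds.
For □¬(¬p ∨ ◇¬p):
1: successors {3}; ¬(¬p ∨ ◇¬p) there: 3:F. ✗
3: successors {4, 7}; ¬(¬p ∨ ◇¬p) there: 4:F, 7:F. ✗
4: successors {7, 8}; ¬(¬p ∨ ◇¬p) there: 7:F, 8:T. ✗
7: successors {8}; ¬(¬p ∨ ◇¬p) there: 8:T. ✓
8: no successors, so □¬(¬p ∨ ◇¬p) holds vacuously. ✓
— 2 worlds.

3 and 2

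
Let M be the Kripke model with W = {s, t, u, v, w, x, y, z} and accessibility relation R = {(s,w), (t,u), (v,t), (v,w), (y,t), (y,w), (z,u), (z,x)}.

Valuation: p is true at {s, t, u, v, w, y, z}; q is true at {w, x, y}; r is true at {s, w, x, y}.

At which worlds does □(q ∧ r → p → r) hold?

s: successors {w}; q ∧ r → p → r there: w:T. ✓
t: successors {u}; q ∧ r → p → r there: u:T. ✓
u: no successors, so □(q ∧ r → p → r) holds vacuously. ✓
v: successors {t, w}; q ∧ r → p → r there: t:T, w:T. ✓
w: no successors, so □(q ∧ r → p → r) holds vacuously. ✓
x: no successors, so □(q ∧ r → p → r) holds vacuously. ✓
y: successors {t, w}; q ∧ r → p → r there: t:T, w:T. ✓
z: successors {u, x}; q ∧ r → p → r there: u:T, x:T. ✓

{s, t, u, v, w, x, y, z}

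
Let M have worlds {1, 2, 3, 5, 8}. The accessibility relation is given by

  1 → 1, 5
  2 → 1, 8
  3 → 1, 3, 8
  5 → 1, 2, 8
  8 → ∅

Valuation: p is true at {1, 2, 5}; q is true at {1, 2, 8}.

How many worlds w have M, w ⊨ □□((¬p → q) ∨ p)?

1: successors {1, 5}; □((¬p → q) ∨ p) there: 1:T, 5:T. ✓
2: successors {1, 8}; □((¬p → q) ∨ p) there: 1:T, 8:T. ✓
3: successors {1, 3, 8}; □((¬p → q) ∨ p) there: 1:T, 3:F, 8:T. ✗
5: successors {1, 2, 8}; □((¬p → q) ∨ p) there: 1:T, 2:T, 8:T. ✓
8: no successors, so □□((¬p → q) ∨ p) holds vacuously. ✓
Satisfying worlds: {1, 2, 5, 8}.

4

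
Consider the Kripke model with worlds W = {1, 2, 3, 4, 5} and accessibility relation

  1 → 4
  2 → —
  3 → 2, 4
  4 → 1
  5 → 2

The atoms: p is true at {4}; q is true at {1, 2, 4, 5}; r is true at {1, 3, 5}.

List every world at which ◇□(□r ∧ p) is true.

{3, 4, 5}

1: successors {4}; □(□r ∧ p) there: 4:F. ✗
2: no successors, so ◇□(□r ∧ p) fails. ✗
3: successors {2, 4}; □(□r ∧ p) there: 2:T, 4:F. ✓
4: successors {1}; □(□r ∧ p) there: 1:T. ✓
5: successors {2}; □(□r ∧ p) there: 2:T. ✓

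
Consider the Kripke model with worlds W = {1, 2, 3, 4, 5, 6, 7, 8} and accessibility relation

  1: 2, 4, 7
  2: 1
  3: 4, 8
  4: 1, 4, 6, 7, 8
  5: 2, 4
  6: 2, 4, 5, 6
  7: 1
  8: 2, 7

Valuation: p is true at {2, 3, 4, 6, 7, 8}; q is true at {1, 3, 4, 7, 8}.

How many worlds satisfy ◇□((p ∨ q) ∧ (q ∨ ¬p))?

5

1: successors {2, 4, 7}; □((p ∨ q) ∧ (q ∨ ¬p)) there: 2:T, 4:F, 7:T. ✓
2: successors {1}; □((p ∨ q) ∧ (q ∨ ¬p)) there: 1:F. ✗
3: successors {4, 8}; □((p ∨ q) ∧ (q ∨ ¬p)) there: 4:F, 8:F. ✗
4: successors {1, 4, 6, 7, 8}; □((p ∨ q) ∧ (q ∨ ¬p)) there: 1:F, 4:F, 6:F, 7:T, 8:F. ✓
5: successors {2, 4}; □((p ∨ q) ∧ (q ∨ ¬p)) there: 2:T, 4:F. ✓
6: successors {2, 4, 5, 6}; □((p ∨ q) ∧ (q ∨ ¬p)) there: 2:T, 4:F, 5:F, 6:F. ✓
7: successors {1}; □((p ∨ q) ∧ (q ∨ ¬p)) there: 1:F. ✗
8: successors {2, 7}; □((p ∨ q) ∧ (q ∨ ¬p)) there: 2:T, 7:T. ✓
Satisfying worlds: {1, 4, 5, 6, 8}.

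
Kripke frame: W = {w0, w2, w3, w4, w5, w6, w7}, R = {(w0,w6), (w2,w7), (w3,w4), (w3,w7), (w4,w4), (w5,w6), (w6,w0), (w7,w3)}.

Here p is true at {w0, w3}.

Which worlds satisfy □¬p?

{w0, w2, w3, w4, w5}

w0: successors {w6}; ¬p there: w6:T. ✓
w2: successors {w7}; ¬p there: w7:T. ✓
w3: successors {w4, w7}; ¬p there: w4:T, w7:T. ✓
w4: successors {w4}; ¬p there: w4:T. ✓
w5: successors {w6}; ¬p there: w6:T. ✓
w6: successors {w0}; ¬p there: w0:F. ✗
w7: successors {w3}; ¬p there: w3:F. ✗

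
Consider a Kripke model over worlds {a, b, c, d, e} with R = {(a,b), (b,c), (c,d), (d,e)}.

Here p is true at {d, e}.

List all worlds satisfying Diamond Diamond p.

{b, c}

a: successors {b}; Diamond p there: b:F. ✗
b: successors {c}; Diamond p there: c:T. ✓
c: successors {d}; Diamond p there: d:T. ✓
d: successors {e}; Diamond p there: e:F. ✗
e: no successors, so Diamond Diamond p fails. ✗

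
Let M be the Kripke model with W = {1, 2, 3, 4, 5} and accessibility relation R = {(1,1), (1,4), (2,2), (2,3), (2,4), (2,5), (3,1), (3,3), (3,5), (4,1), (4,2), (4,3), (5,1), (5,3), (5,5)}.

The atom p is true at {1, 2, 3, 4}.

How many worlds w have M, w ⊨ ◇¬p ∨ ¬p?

1: ◇¬p is F, ¬p is F. ✗
2: ◇¬p is T, ¬p is F. ✓
3: ◇¬p is T, ¬p is F. ✓
4: ◇¬p is F, ¬p is F. ✗
5: ◇¬p is T, ¬p is T. ✓
Satisfying worlds: {2, 3, 5}.

3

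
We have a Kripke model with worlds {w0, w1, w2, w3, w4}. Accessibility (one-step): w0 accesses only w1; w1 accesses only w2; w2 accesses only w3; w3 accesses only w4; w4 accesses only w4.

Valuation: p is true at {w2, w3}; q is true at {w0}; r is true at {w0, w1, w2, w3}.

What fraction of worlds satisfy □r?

3/5

w0: successors {w1}; r there: w1:T. ✓
w1: successors {w2}; r there: w2:T. ✓
w2: successors {w3}; r there: w3:T. ✓
w3: successors {w4}; r there: w4:F. ✗
w4: successors {w4}; r there: w4:F. ✗
That's 3 of 5 worlds, so 3/5.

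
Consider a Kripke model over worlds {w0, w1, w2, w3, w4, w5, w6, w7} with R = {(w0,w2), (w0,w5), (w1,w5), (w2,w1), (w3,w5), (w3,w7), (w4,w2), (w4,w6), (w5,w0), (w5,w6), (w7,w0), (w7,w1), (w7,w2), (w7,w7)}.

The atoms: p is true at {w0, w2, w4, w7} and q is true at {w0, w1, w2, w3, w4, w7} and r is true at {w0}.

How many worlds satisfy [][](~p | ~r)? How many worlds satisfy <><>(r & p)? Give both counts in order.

For [][](~p | ~r):
w0: successors {w2, w5}; [](~p | ~r) there: w2:T, w5:F. ✗
w1: successors {w5}; [](~p | ~r) there: w5:F. ✗
w2: successors {w1}; [](~p | ~r) there: w1:T. ✓
w3: successors {w5, w7}; [](~p | ~r) there: w5:F, w7:F. ✗
w4: successors {w2, w6}; [](~p | ~r) there: w2:T, w6:T. ✓
w5: successors {w0, w6}; [](~p | ~r) there: w0:T, w6:T. ✓
w6: no successors, so [][](~p | ~r) holds vacuously. ✓
w7: successors {w0, w1, w2, w7}; [](~p | ~r) there: w0:T, w1:T, w2:T, w7:F. ✗
— 4 worlds.
For <><>(r & p):
w0: successors {w2, w5}; <>(r & p) there: w2:F, w5:T. ✓
w1: successors {w5}; <>(r & p) there: w5:T. ✓
w2: successors {w1}; <>(r & p) there: w1:F. ✗
w3: successors {w5, w7}; <>(r & p) there: w5:T, w7:T. ✓
w4: successors {w2, w6}; <>(r & p) there: w2:F, w6:F. ✗
w5: successors {w0, w6}; <>(r & p) there: w0:F, w6:F. ✗
w6: no successors, so <><>(r & p) fails. ✗
w7: successors {w0, w1, w2, w7}; <>(r & p) there: w0:F, w1:F, w2:F, w7:T. ✓
— 4 worlds.

4 and 4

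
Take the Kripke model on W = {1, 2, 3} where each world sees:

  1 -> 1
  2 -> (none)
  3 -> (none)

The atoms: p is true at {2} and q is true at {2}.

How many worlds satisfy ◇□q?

1: successors {1}; □q there: 1:F. ✗
2: no successors, so ◇□q fails. ✗
3: no successors, so ◇□q fails. ✗
Satisfying worlds: ∅.

0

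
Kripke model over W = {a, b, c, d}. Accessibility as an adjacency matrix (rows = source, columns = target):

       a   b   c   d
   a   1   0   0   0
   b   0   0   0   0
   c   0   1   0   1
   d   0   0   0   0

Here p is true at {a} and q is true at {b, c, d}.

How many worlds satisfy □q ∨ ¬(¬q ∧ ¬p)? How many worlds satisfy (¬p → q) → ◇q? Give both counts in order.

For □q ∨ ¬(¬q ∧ ¬p):
a: □q is F, ¬(¬q ∧ ¬p) is T. ✓
b: □q is T, ¬(¬q ∧ ¬p) is T. ✓
c: □q is T, ¬(¬q ∧ ¬p) is T. ✓
d: □q is T, ¬(¬q ∧ ¬p) is T. ✓
— 4 worlds.
For (¬p → q) → ◇q:
a: ¬p → q is T, ◇q is F. ✗
b: ¬p → q is T, ◇q is F. ✗
c: ¬p → q is T, ◇q is T. ✓
d: ¬p → q is T, ◇q is F. ✗
— 1 world.

4 and 1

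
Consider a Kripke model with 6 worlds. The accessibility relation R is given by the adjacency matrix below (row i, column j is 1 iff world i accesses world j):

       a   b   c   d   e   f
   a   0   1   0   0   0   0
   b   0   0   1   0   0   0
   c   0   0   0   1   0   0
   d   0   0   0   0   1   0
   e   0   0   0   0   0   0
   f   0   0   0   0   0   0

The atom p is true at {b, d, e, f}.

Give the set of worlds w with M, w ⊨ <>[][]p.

a: successors {b}; [][]p there: b:T. ✓
b: successors {c}; [][]p there: c:T. ✓
c: successors {d}; [][]p there: d:T. ✓
d: successors {e}; [][]p there: e:T. ✓
e: no successors, so <>[][]p fails. ✗
f: no successors, so <>[][]p fails. ✗

{a, b, c, d}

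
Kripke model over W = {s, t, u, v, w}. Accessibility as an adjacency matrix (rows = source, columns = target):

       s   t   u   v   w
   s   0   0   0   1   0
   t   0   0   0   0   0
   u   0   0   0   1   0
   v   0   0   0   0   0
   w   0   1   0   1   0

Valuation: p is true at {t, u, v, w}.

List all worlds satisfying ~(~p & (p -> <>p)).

s: ~p & (p -> <>p) is T. ✗
t: ~p & (p -> <>p) is F. ✓
u: ~p & (p -> <>p) is F. ✓
v: ~p & (p -> <>p) is F. ✓
w: ~p & (p -> <>p) is F. ✓

{t, u, v, w}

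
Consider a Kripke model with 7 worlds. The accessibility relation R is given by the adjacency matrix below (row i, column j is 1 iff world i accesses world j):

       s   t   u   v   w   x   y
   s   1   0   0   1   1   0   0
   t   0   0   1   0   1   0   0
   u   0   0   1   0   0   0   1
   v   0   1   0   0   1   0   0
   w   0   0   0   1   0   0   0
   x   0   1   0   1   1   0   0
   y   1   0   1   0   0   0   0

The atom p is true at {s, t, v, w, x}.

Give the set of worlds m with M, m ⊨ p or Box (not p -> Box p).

s: p is T, Box (not p -> Box p) is T. ✓
t: p is T, Box (not p -> Box p) is F. ✓
u: p is F, Box (not p -> Box p) is F. ✗
v: p is T, Box (not p -> Box p) is T. ✓
w: p is T, Box (not p -> Box p) is T. ✓
x: p is T, Box (not p -> Box p) is T. ✓
y: p is F, Box (not p -> Box p) is F. ✗

{s, t, v, w, x}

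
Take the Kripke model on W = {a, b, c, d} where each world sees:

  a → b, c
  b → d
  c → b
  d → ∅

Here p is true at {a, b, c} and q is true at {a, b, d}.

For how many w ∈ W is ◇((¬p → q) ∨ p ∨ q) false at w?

a: successors {b, c}; (¬p → q) ∨ p ∨ q there: b:T, c:T. ✓
b: successors {d}; (¬p → q) ∨ p ∨ q there: d:T. ✓
c: successors {b}; (¬p → q) ∨ p ∨ q there: b:T. ✓
d: no successors, so ◇((¬p → q) ∨ p ∨ q) fails. ✗
Satisfying worlds: {a, b, c}.
So ◇((¬p → q) ∨ p ∨ q) fails at the other 1 world.

1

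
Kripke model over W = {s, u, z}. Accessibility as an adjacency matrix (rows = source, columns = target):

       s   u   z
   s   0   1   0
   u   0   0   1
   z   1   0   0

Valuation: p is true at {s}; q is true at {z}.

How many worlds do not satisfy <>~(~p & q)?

1

s: successors {u}; ~(~p & q) there: u:T. ✓
u: successors {z}; ~(~p & q) there: z:F. ✗
z: successors {s}; ~(~p & q) there: s:T. ✓
Satisfying worlds: {s, z}.
So <>~(~p & q) fails at the other 1 world.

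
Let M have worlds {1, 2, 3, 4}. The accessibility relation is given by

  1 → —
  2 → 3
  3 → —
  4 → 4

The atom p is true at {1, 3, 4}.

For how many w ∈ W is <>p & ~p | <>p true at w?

1: <>p & ~p is F, <>p is F. ✗
2: <>p & ~p is T, <>p is T. ✓
3: <>p & ~p is F, <>p is F. ✗
4: <>p & ~p is F, <>p is T. ✓
Satisfying worlds: {2, 4}.

2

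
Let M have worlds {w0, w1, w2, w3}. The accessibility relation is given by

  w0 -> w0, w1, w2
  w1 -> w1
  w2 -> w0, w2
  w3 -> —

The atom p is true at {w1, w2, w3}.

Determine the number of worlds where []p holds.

2

w0: successors {w0, w1, w2}; p there: w0:F, w1:T, w2:T. ✗
w1: successors {w1}; p there: w1:T. ✓
w2: successors {w0, w2}; p there: w0:F, w2:T. ✗
w3: no successors, so []p holds vacuously. ✓
Satisfying worlds: {w1, w3}.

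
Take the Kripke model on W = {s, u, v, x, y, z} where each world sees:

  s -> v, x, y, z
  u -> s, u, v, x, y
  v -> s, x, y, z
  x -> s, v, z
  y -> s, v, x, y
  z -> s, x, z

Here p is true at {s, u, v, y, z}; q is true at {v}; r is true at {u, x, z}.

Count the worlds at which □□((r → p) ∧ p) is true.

s: successors {v, x, y, z}; □((r → p) ∧ p) there: v:F, x:T, y:F, z:F. ✗
u: successors {s, u, v, x, y}; □((r → p) ∧ p) there: s:F, u:F, v:F, x:T, y:F. ✗
v: successors {s, x, y, z}; □((r → p) ∧ p) there: s:F, x:T, y:F, z:F. ✗
x: successors {s, v, z}; □((r → p) ∧ p) there: s:F, v:F, z:F. ✗
y: successors {s, v, x, y}; □((r → p) ∧ p) there: s:F, v:F, x:T, y:F. ✗
z: successors {s, x, z}; □((r → p) ∧ p) there: s:F, x:T, z:F. ✗
Satisfying worlds: ∅.

0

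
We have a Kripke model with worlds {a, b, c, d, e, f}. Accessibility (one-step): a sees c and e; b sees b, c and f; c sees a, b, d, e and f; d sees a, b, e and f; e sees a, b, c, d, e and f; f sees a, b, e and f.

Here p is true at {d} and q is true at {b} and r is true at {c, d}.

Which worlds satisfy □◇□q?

a: successors {c, e}; ◇□q there: c:F, e:F. ✗
b: successors {b, c, f}; ◇□q there: b:F, c:F, f:F. ✗
c: successors {a, b, d, e, f}; ◇□q there: a:F, b:F, d:F, e:F, f:F. ✗
d: successors {a, b, e, f}; ◇□q there: a:F, b:F, e:F, f:F. ✗
e: successors {a, b, c, d, e, f}; ◇□q there: a:F, b:F, c:F, d:F, e:F, f:F. ✗
f: successors {a, b, e, f}; ◇□q there: a:F, b:F, e:F, f:F. ✗

∅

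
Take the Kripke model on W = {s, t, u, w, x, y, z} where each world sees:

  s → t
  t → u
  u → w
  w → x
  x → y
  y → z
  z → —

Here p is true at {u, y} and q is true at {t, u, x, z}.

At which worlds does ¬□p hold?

{s, u, w, y}

s: □p is F. ✓
t: □p is T. ✗
u: □p is F. ✓
w: □p is F. ✓
x: □p is T. ✗
y: □p is F. ✓
z: □p is T. ✗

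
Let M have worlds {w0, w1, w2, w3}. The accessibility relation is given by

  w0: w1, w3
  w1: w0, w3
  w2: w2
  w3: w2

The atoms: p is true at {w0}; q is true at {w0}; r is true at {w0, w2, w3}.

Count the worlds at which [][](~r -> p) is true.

w0: successors {w1, w3}; [](~r -> p) there: w1:T, w3:T. ✓
w1: successors {w0, w3}; [](~r -> p) there: w0:F, w3:T. ✗
w2: successors {w2}; [](~r -> p) there: w2:T. ✓
w3: successors {w2}; [](~r -> p) there: w2:T. ✓
Satisfying worlds: {w0, w2, w3}.

3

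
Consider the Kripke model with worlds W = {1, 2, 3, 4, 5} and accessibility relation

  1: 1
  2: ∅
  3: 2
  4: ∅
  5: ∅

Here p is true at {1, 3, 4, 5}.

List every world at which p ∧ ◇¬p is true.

{3}

1: p is T, ◇¬p is F. ✗
2: p is F, ◇¬p is F. ✗
3: p is T, ◇¬p is T. ✓
4: p is T, ◇¬p is F. ✗
5: p is T, ◇¬p is F. ✗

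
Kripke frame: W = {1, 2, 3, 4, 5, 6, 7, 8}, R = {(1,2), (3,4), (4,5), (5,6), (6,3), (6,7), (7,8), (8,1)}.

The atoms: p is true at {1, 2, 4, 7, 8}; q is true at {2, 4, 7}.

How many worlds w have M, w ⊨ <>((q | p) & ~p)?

0

1: successors {2}; (q | p) & ~p there: 2:F. ✗
2: no successors, so <>((q | p) & ~p) fails. ✗
3: successors {4}; (q | p) & ~p there: 4:F. ✗
4: successors {5}; (q | p) & ~p there: 5:F. ✗
5: successors {6}; (q | p) & ~p there: 6:F. ✗
6: successors {3, 7}; (q | p) & ~p there: 3:F, 7:F. ✗
7: successors {8}; (q | p) & ~p there: 8:F. ✗
8: successors {1}; (q | p) & ~p there: 1:F. ✗
Satisfying worlds: ∅.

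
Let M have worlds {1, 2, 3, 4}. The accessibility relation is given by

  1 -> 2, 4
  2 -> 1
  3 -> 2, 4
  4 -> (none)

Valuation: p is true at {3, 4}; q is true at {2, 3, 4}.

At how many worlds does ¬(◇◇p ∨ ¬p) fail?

2

1: ◇◇p ∨ ¬p is T. ✗
2: ◇◇p ∨ ¬p is T. ✗
3: ◇◇p ∨ ¬p is F. ✓
4: ◇◇p ∨ ¬p is F. ✓
Satisfying worlds: {3, 4}.
So ¬(◇◇p ∨ ¬p) fails at the other 2 worlds.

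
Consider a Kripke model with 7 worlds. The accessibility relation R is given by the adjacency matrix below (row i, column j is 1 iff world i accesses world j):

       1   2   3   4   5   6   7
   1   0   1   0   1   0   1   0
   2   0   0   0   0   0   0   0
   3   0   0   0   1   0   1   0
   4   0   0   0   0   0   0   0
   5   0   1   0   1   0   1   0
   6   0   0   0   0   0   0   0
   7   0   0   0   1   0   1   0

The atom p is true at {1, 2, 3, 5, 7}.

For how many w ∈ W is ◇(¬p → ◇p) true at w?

2

1: successors {2, 4, 6}; ¬p → ◇p there: 2:T, 4:F, 6:F. ✓
2: no successors, so ◇(¬p → ◇p) fails. ✗
3: successors {4, 6}; ¬p → ◇p there: 4:F, 6:F. ✗
4: no successors, so ◇(¬p → ◇p) fails. ✗
5: successors {2, 4, 6}; ¬p → ◇p there: 2:T, 4:F, 6:F. ✓
6: no successors, so ◇(¬p → ◇p) fails. ✗
7: successors {4, 6}; ¬p → ◇p there: 4:F, 6:F. ✗
Satisfying worlds: {1, 5}.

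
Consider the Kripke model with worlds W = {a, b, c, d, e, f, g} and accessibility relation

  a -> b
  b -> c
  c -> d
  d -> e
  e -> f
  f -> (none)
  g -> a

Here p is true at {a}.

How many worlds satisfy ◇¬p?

a: successors {b}; ¬p there: b:T. ✓
b: successors {c}; ¬p there: c:T. ✓
c: successors {d}; ¬p there: d:T. ✓
d: successors {e}; ¬p there: e:T. ✓
e: successors {f}; ¬p there: f:T. ✓
f: no successors, so ◇¬p fails. ✗
g: successors {a}; ¬p there: a:F. ✗
Satisfying worlds: {a, b, c, d, e}.

5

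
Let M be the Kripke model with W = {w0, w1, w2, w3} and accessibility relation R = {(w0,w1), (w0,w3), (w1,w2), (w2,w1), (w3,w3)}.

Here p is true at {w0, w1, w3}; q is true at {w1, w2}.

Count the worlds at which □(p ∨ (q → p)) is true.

3

w0: successors {w1, w3}; p ∨ (q → p) there: w1:T, w3:T. ✓
w1: successors {w2}; p ∨ (q → p) there: w2:F. ✗
w2: successors {w1}; p ∨ (q → p) there: w1:T. ✓
w3: successors {w3}; p ∨ (q → p) there: w3:T. ✓
Satisfying worlds: {w0, w2, w3}.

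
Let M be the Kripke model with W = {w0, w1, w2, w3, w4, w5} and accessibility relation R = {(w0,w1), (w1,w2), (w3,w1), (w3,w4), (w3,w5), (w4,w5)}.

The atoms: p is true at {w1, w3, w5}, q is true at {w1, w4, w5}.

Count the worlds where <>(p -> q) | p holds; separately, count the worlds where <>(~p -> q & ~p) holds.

For <>(p -> q) | p:
w0: <>(p -> q) is T, p is F. ✓
w1: <>(p -> q) is T, p is T. ✓
w2: <>(p -> q) is F, p is F. ✗
w3: <>(p -> q) is T, p is T. ✓
w4: <>(p -> q) is T, p is F. ✓
w5: <>(p -> q) is F, p is T. ✓
— 5 worlds.
For <>(~p -> q & ~p):
w0: successors {w1}; ~p -> q & ~p there: w1:T. ✓
w1: successors {w2}; ~p -> q & ~p there: w2:F. ✗
w2: no successors, so <>(~p -> q & ~p) fails. ✗
w3: successors {w1, w4, w5}; ~p -> q & ~p there: w1:T, w4:T, w5:T. ✓
w4: successors {w5}; ~p -> q & ~p there: w5:T. ✓
w5: no successors, so <>(~p -> q & ~p) fails. ✗
— 3 worlds.

5 and 3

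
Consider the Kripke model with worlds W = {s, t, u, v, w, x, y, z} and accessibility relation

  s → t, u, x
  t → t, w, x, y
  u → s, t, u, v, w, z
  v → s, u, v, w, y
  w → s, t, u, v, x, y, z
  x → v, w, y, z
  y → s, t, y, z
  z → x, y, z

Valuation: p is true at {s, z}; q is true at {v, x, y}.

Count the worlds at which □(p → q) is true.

2

s: successors {t, u, x}; p → q there: t:T, u:T, x:T. ✓
t: successors {t, w, x, y}; p → q there: t:T, w:T, x:T, y:T. ✓
u: successors {s, t, u, v, w, z}; p → q there: s:F, t:T, u:T, v:T, w:T, z:F. ✗
v: successors {s, u, v, w, y}; p → q there: s:F, u:T, v:T, w:T, y:T. ✗
w: successors {s, t, u, v, x, y, z}; p → q there: s:F, t:T, u:T, v:T, x:T, y:T, z:F. ✗
x: successors {v, w, y, z}; p → q there: v:T, w:T, y:T, z:F. ✗
y: successors {s, t, y, z}; p → q there: s:F, t:T, y:T, z:F. ✗
z: successors {x, y, z}; p → q there: x:T, y:T, z:F. ✗
Satisfying worlds: {s, t}.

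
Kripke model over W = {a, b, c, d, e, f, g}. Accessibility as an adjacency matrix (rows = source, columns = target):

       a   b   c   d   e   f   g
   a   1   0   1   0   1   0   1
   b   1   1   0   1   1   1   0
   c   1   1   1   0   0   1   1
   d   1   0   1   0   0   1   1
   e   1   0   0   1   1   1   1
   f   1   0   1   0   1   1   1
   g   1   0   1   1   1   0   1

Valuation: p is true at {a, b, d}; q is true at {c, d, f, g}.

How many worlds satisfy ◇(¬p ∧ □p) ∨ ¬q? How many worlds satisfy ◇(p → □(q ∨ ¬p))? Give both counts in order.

For ◇(¬p ∧ □p) ∨ ¬q:
a: ◇(¬p ∧ □p) is F, ¬q is T. ✓
b: ◇(¬p ∧ □p) is F, ¬q is T. ✓
c: ◇(¬p ∧ □p) is F, ¬q is F. ✗
d: ◇(¬p ∧ □p) is F, ¬q is F. ✗
e: ◇(¬p ∧ □p) is F, ¬q is T. ✓
f: ◇(¬p ∧ □p) is F, ¬q is F. ✗
g: ◇(¬p ∧ □p) is F, ¬q is F. ✗
— 3 worlds.
For ◇(p → □(q ∨ ¬p)):
a: successors {a, c, e, g}; p → □(q ∨ ¬p) there: a:F, c:T, e:T, g:T. ✓
b: successors {a, b, d, e, f}; p → □(q ∨ ¬p) there: a:F, b:F, d:F, e:T, f:T. ✓
c: successors {a, b, c, f, g}; p → □(q ∨ ¬p) there: a:F, b:F, c:T, f:T, g:T. ✓
d: successors {a, c, f, g}; p → □(q ∨ ¬p) there: a:F, c:T, f:T, g:T. ✓
e: successors {a, d, e, f, g}; p → □(q ∨ ¬p) there: a:F, d:F, e:T, f:T, g:T. ✓
f: successors {a, c, e, f, g}; p → □(q ∨ ¬p) there: a:F, c:T, e:T, f:T, g:T. ✓
g: successors {a, c, d, e, g}; p → □(q ∨ ¬p) there: a:F, c:T, d:F, e:T, g:T. ✓
— 7 worlds.

3 and 7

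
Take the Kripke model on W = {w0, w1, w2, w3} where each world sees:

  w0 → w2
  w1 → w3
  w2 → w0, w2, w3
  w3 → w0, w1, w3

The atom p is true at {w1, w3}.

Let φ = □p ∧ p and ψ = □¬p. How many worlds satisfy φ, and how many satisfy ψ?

1 and 1

For □p ∧ p:
w0: □p is F, p is F. ✗
w1: □p is T, p is T. ✓
w2: □p is F, p is F. ✗
w3: □p is F, p is T. ✗
— 1 world.
For □¬p:
w0: successors {w2}; ¬p there: w2:T. ✓
w1: successors {w3}; ¬p there: w3:F. ✗
w2: successors {w0, w2, w3}; ¬p there: w0:T, w2:T, w3:F. ✗
w3: successors {w0, w1, w3}; ¬p there: w0:T, w1:F, w3:F. ✗
— 1 world.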